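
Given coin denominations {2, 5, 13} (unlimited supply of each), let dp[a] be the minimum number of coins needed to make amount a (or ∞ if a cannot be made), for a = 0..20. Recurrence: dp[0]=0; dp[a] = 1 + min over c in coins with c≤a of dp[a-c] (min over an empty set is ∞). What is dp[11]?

4

 a  0  1  2  3  4  5  6  7  8  9 10 11 12 13 14 15 16 17 18 19 20
dp  0  -  1  -  2  1  3  2  4  3  2  4  3  1  4  2  5  3  2  4  3
(- denotes ∞ / unreachable)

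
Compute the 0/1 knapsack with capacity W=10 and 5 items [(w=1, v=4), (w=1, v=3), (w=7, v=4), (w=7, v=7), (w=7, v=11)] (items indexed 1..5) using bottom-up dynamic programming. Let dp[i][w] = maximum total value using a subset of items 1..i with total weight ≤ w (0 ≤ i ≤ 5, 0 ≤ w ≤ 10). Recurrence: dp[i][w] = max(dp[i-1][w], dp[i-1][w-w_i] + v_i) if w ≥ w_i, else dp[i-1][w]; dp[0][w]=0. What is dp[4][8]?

i\w   0   1   2   3   4   5   6   7   8   9  10
  0   0   0   0   0   0   0   0   0   0   0   0
  1   0   4   4   4   4   4   4   4   4   4   4
  2   0   4   7   7   7   7   7   7   7   7   7
  3   0   4   7   7   7   7   7   7   8  11  11
  4   0   4   7   7   7   7   7   7  11  14  14
  5   0   4   7   7   7   7   7  11  15  18  18

11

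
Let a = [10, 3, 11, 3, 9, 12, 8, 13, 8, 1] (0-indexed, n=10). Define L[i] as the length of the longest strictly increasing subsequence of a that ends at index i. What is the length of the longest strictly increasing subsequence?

4

   i    0    1    2    3    4    5    6    7    8    9
a[i]   10    3   11    3    9   12    8   13    8    1
L[i]    1    1    2    1    2    3    2    4    2    1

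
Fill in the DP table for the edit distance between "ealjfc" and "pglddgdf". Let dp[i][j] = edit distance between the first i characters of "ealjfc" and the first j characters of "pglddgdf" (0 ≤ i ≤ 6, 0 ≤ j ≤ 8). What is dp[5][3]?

4

   ''  p  g  l  d  d  g  d  f
''  0  1  2  3  4  5  6  7  8
 e  1  1  2  3  4  5  6  7  8
 a  2  2  2  3  4  5  6  7  8
 l  3  3  3  2  3  4  5  6  7
 j  4  4  4  3  3  4  5  6  7
 f  5  5  5  4  4  4  5  6  6
 c  6  6  6  5  5  5  5  6  7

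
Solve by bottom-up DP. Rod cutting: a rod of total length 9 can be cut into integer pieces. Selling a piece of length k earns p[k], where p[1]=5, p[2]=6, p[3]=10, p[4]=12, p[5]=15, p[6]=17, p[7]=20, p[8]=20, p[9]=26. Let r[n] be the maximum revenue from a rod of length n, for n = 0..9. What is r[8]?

40

   n    0    1    2    3    4    5    6    7    8    9
r[n]    0    5   10   15   20   25   30   35   40   45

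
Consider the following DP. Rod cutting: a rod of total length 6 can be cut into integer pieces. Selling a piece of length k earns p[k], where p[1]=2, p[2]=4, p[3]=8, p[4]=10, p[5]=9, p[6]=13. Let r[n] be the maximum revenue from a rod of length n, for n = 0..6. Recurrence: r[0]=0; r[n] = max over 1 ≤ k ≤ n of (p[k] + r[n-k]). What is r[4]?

   n    0    1    2    3    4    5    6
r[n]    0    2    4    8   10   12   16

10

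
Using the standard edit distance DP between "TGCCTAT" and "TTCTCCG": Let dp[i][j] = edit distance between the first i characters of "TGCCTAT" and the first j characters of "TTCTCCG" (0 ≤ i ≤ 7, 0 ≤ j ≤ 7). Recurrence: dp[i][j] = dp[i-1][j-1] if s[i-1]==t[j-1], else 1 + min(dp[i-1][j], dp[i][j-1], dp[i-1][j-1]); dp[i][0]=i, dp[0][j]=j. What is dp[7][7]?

5

   ''  T  T  C  T  C  C  G
''  0  1  2  3  4  5  6  7
 T  1  0  1  2  3  4  5  6
 G  2  1  1  2  3  4  5  5
 C  3  2  2  1  2  3  4  5
 C  4  3  3  2  2  2  3  4
 T  5  4  3  3  2  3  3  4
 A  6  5  4  4  3  3  4  4
 T  7  6  5  5  4  4  4  5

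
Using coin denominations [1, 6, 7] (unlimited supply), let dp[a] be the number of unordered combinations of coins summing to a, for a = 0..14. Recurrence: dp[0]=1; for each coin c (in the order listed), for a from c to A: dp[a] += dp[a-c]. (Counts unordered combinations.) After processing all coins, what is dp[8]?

3

after  coin     0     1     2     3     4     5     6     7     8     9    10    11    12    13    14
          1     1     1     1     1     1     1     1     1     1     1     1     1     1     1     1
          6     1     1     1     1     1     1     2     2     2     2     2     2     3     3     3
          7     1     1     1     1     1     1     2     3     3     3     3     3     4     5     6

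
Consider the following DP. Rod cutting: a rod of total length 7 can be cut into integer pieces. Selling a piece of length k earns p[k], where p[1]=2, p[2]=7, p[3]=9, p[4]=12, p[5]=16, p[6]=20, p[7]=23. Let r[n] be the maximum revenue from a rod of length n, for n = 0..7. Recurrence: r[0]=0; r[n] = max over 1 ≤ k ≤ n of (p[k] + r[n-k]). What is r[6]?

21

   n    0    1    2    3    4    5    6    7
r[n]    0    2    7    9   14   16   21   23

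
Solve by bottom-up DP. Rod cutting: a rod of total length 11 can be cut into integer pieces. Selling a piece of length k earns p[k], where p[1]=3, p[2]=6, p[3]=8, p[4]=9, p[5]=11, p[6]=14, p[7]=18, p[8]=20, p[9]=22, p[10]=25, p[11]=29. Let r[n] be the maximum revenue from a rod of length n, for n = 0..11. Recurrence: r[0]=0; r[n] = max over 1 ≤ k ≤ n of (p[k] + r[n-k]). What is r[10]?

   n    0    1    2    3    4    5    6    7    8    9   10   11
r[n]    0    3    6    9   12   15   18   21   24   27   30   33

30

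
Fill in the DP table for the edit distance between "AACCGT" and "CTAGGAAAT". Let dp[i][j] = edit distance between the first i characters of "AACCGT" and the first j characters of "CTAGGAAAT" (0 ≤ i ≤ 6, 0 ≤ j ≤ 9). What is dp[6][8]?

   ''  C  T  A  G  G  A  A  A  T
''  0  1  2  3  4  5  6  7  8  9
 A  1  1  2  2  3  4  5  6  7  8
 A  2  2  2  2  3  4  4  5  6  7
 C  3  2  3  3  3  4  5  5  6  7
 C  4  3  3  4  4  4  5  6  6  7
 G  5  4  4  4  4  4  5  6  7  7
 T  6  5  4  5  5  5  5  6  7  7

7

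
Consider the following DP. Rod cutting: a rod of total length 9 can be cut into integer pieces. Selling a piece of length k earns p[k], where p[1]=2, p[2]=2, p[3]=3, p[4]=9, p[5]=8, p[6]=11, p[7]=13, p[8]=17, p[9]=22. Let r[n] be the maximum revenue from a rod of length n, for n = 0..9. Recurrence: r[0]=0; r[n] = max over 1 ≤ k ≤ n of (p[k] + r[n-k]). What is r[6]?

   n    0    1    2    3    4    5    6    7    8    9
r[n]    0    2    4    6    9   11   13   15   18   22

13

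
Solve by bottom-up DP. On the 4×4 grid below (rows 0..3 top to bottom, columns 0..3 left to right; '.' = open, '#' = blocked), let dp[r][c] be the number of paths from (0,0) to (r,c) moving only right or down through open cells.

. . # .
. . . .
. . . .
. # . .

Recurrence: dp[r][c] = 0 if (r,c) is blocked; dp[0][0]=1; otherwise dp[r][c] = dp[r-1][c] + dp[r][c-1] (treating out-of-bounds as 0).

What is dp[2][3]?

r\c   0   1   2   3
  0   1   1   0   0
  1   1   2   2   2
  2   1   3   5   7
  3   1   0   5  12

7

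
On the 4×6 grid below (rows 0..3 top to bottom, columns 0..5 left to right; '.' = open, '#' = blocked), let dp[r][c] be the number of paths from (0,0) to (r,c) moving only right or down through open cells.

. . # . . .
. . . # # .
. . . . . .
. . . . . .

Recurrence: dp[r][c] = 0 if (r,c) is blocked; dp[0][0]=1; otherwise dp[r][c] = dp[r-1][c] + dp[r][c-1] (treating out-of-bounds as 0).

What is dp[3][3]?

14

r\c   0   1   2   3   4   5
  0   1   1   0   0   0   0
  1   1   2   2   0   0   0
  2   1   3   5   5   5   5
  3   1   4   9  14  19  24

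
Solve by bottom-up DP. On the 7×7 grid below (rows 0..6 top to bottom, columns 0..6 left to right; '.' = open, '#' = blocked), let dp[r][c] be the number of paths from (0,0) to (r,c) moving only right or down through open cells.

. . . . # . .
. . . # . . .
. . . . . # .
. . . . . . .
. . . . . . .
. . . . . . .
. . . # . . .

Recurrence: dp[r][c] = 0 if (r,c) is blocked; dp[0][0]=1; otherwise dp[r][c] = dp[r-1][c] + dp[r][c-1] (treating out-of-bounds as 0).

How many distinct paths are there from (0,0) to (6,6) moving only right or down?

r\c   0   1   2   3   4   5   6
  0   1   1   1   1   0   0   0
  1   1   2   3   0   0   0   0
  2   1   3   6   6   6   0   0
  3   1   4  10  16  22  22  22
  4   1   5  15  31  53  75  97
  5   1   6  21  52 105 180 277
  6   1   7  28   0 105 285 562

562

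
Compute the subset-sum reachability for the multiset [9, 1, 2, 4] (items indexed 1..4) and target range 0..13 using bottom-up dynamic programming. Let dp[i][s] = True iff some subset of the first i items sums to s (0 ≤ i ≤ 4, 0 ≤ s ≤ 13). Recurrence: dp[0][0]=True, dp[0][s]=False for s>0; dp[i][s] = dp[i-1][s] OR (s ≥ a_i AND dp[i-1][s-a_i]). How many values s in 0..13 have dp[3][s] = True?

8

i\s   0   1   2   3   4   5   6   7   8   9  10  11  12  13
  0   T   F   F   F   F   F   F   F   F   F   F   F   F   F
  1   T   F   F   F   F   F   F   F   F   T   F   F   F   F
  2   T   T   F   F   F   F   F   F   F   T   T   F   F   F
  3   T   T   T   T   F   F   F   F   F   T   T   T   T   F
  4   T   T   T   T   T   T   T   T   F   T   T   T   T   T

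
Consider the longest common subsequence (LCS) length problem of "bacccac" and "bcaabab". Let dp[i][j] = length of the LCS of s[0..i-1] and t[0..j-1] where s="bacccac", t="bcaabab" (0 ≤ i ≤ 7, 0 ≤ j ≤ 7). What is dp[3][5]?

   ''  b  c  a  a  b  a  b
''  0  0  0  0  0  0  0  0
 b  0  1  1  1  1  1  1  1
 a  0  1  1  2  2  2  2  2
 c  0  1  2  2  2  2  2  2
 c  0  1  2  2  2  2  2  2
 c  0  1  2  2  2  2  2  2
 a  0  1  2  3  3  3  3  3
 c  0  1  2  3  3  3  3  3

2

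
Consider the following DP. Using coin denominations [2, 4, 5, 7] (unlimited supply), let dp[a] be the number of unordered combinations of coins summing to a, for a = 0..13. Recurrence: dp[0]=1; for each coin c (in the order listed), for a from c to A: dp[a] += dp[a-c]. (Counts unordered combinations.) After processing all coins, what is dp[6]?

after  coin     0     1     2     3     4     5     6     7     8     9    10    11    12    13
          2     1     0     1     0     1     0     1     0     1     0     1     0     1     0
          4     1     0     1     0     2     0     2     0     3     0     3     0     4     0
          5     1     0     1     0     2     1     2     1     3     2     4     2     5     3
          7     1     0     1     0     2     1     2     2     3     3     4     4     6     5

2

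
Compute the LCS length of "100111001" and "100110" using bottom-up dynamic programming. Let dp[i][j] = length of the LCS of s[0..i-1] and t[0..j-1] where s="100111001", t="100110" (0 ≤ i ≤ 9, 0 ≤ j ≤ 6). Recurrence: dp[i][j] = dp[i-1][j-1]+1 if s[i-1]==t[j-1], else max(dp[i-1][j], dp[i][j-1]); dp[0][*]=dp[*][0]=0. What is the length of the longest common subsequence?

6

   ''  1  0  0  1  1  0
''  0  0  0  0  0  0  0
 1  0  1  1  1  1  1  1
 0  0  1  2  2  2  2  2
 0  0  1  2  3  3  3  3
 1  0  1  2  3  4  4  4
 1  0  1  2  3  4  5  5
 1  0  1  2  3  4  5  5
 0  0  1  2  3  4  5  6
 0  0  1  2  3  4  5  6
 1  0  1  2  3  4  5  6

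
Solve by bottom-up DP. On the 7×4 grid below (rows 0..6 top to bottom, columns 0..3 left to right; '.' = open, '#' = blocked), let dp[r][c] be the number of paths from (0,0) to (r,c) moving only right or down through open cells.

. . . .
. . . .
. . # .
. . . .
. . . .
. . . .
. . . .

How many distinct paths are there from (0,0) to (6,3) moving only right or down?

54

r\c   0   1   2   3
  0   1   1   1   1
  1   1   2   3   4
  2   1   3   0   4
  3   1   4   4   8
  4   1   5   9  17
  5   1   6  15  32
  6   1   7  22  54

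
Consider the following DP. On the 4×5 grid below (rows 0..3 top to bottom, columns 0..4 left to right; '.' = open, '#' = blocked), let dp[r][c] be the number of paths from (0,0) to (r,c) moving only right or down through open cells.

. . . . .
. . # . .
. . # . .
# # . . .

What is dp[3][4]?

r\c   0   1   2   3   4
  0   1   1   1   1   1
  1   1   2   0   1   2
  2   1   3   0   1   3
  3   0   0   0   1   4

4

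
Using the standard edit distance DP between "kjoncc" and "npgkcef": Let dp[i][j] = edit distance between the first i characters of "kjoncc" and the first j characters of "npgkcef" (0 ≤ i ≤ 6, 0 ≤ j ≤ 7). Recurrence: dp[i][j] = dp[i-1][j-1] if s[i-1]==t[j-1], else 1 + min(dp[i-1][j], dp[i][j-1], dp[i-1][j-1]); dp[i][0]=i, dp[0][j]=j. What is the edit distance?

6

   ''  n  p  g  k  c  e  f
''  0  1  2  3  4  5  6  7
 k  1  1  2  3  3  4  5  6
 j  2  2  2  3  4  4  5  6
 o  3  3  3  3  4  5  5  6
 n  4  3  4  4  4  5  6  6
 c  5  4  4  5  5  4  5  6
 c  6  5  5  5  6  5  5  6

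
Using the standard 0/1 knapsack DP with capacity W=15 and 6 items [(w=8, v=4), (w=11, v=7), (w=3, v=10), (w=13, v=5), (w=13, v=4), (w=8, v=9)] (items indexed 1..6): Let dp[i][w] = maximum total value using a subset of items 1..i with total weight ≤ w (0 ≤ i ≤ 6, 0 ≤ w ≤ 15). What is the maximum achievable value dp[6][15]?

i\w   0   1   2   3   4   5   6   7   8   9  10  11  12  13  14  15
  0   0   0   0   0   0   0   0   0   0   0   0   0   0   0   0   0
  1   0   0   0   0   0   0   0   0   4   4   4   4   4   4   4   4
  2   0   0   0   0   0   0   0   0   4   4   4   7   7   7   7   7
  3   0   0   0  10  10  10  10  10  10  10  10  14  14  14  17  17
  4   0   0   0  10  10  10  10  10  10  10  10  14  14  14  17  17
  5   0   0   0  10  10  10  10  10  10  10  10  14  14  14  17  17
  6   0   0   0  10  10  10  10  10  10  10  10  19  19  19  19  19

19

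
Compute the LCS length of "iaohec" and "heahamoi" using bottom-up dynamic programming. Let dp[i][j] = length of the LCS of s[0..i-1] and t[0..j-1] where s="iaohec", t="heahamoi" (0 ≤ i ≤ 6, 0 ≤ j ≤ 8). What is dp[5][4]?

2

   ''  h  e  a  h  a  m  o  i
''  0  0  0  0  0  0  0  0  0
 i  0  0  0  0  0  0  0  0  1
 a  0  0  0  1  1  1  1  1  1
 o  0  0  0  1  1  1  1  2  2
 h  0  1  1  1  2  2  2  2  2
 e  0  1  2  2  2  2  2  2  2
 c  0  1  2  2  2  2  2  2  2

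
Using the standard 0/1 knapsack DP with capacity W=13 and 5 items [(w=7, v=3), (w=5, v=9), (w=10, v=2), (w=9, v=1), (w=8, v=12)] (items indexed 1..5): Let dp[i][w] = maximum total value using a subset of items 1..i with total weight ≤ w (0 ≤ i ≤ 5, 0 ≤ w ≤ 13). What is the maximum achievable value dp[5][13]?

21

i\w   0   1   2   3   4   5   6   7   8   9  10  11  12  13
  0   0   0   0   0   0   0   0   0   0   0   0   0   0   0
  1   0   0   0   0   0   0   0   3   3   3   3   3   3   3
  2   0   0   0   0   0   9   9   9   9   9   9   9  12  12
  3   0   0   0   0   0   9   9   9   9   9   9   9  12  12
  4   0   0   0   0   0   9   9   9   9   9   9   9  12  12
  5   0   0   0   0   0   9   9   9  12  12  12  12  12  21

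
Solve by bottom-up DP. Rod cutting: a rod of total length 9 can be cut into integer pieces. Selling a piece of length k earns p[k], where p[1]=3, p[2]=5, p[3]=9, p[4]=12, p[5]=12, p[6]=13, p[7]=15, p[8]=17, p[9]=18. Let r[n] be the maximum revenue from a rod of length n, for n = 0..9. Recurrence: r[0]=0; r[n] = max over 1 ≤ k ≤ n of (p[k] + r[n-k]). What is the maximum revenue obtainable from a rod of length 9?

27

   n    0    1    2    3    4    5    6    7    8    9
r[n]    0    3    6    9   12   15   18   21   24   27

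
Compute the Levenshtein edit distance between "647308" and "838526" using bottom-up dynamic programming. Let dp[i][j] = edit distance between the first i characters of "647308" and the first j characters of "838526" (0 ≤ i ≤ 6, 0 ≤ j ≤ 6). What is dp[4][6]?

6

   ''  8  3  8  5  2  6
''  0  1  2  3  4  5  6
 6  1  1  2  3  4  5  5
 4  2  2  2  3  4  5  6
 7  3  3  3  3  4  5  6
 3  4  4  3  4  4  5  6
 0  5  5  4  4  5  5  6
 8  6  5  5  4  5  6  6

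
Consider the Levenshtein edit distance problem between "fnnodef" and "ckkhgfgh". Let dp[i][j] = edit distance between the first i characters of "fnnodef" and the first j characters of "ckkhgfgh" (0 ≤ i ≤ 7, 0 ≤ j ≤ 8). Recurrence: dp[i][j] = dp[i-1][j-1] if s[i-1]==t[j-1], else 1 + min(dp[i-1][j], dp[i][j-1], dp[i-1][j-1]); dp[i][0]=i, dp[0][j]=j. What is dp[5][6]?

   ''  c  k  k  h  g  f  g  h
''  0  1  2  3  4  5  6  7  8
 f  1  1  2  3  4  5  5  6  7
 n  2  2  2  3  4  5  6  6  7
 n  3  3  3  3  4  5  6  7  7
 o  4  4  4  4  4  5  6  7  8
 d  5  5  5  5  5  5  6  7  8
 e  6  6  6  6  6  6  6  7  8
 f  7  7  7  7  7  7  6  7  8

6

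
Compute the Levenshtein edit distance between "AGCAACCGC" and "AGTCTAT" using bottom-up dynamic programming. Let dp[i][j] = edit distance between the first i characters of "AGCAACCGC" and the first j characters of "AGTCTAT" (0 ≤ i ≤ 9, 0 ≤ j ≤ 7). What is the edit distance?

   ''  A  G  T  C  T  A  T
''  0  1  2  3  4  5  6  7
 A  1  0  1  2  3  4  5  6
 G  2  1  0  1  2  3  4  5
 C  3  2  1  1  1  2  3  4
 A  4  3  2  2  2  2  2  3
 A  5  4  3  3  3  3  2  3
 C  6  5  4  4  3  4  3  3
 C  7  6  5  5  4  4  4  4
 G  8  7  6  6  5  5  5  5
 C  9  8  7  7  6  6  6  6

6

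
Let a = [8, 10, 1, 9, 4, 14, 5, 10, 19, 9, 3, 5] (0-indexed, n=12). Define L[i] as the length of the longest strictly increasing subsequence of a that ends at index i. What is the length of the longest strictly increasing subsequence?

5

   i    0    1    2    3    4    5    6    7    8    9   10   11
a[i]    8   10    1    9    4   14    5   10   19    9    3    5
L[i]    1    2    1    2    2    3    3    4    5    4    2    3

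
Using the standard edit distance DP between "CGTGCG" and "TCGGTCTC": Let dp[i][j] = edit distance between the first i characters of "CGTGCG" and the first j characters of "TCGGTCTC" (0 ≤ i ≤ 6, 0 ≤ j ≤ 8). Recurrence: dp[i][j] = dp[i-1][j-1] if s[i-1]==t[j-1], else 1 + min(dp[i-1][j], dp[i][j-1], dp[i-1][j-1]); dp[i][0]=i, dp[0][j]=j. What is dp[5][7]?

4

   ''  T  C  G  G  T  C  T  C
''  0  1  2  3  4  5  6  7  8
 C  1  1  1  2  3  4  5  6  7
 G  2  2  2  1  2  3  4  5  6
 T  3  2  3  2  2  2  3  4  5
 G  4  3  3  3  2  3  3  4  5
 C  5  4  3  4  3  3  3  4  4
 G  6  5  4  3  4  4  4  4  5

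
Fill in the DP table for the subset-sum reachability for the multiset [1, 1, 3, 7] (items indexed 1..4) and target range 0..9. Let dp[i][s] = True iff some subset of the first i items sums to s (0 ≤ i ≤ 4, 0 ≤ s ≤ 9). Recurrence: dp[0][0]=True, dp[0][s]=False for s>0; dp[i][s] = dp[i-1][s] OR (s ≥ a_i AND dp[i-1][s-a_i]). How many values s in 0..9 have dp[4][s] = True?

i\s   0   1   2   3   4   5   6   7   8   9
  0   T   F   F   F   F   F   F   F   F   F
  1   T   T   F   F   F   F   F   F   F   F
  2   T   T   T   F   F   F   F   F   F   F
  3   T   T   T   T   T   T   F   F   F   F
  4   T   T   T   T   T   T   F   T   T   T

9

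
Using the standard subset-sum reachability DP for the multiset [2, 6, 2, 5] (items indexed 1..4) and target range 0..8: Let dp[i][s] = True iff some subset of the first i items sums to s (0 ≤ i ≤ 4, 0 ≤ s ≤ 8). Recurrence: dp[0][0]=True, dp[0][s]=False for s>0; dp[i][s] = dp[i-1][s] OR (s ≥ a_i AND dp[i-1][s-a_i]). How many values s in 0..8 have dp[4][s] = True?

i\s   0   1   2   3   4   5   6   7   8
  0   T   F   F   F   F   F   F   F   F
  1   T   F   T   F   F   F   F   F   F
  2   T   F   T   F   F   F   T   F   T
  3   T   F   T   F   T   F   T   F   T
  4   T   F   T   F   T   T   T   T   T

7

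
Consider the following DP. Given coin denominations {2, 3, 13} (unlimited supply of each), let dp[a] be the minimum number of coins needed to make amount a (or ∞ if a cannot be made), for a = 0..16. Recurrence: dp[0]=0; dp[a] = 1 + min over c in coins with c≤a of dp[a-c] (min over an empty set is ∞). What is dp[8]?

 a  0  1  2  3  4  5  6  7  8  9 10 11 12 13 14 15 16
dp  0  -  1  1  2  2  2  3  3  3  4  4  4  1  5  2  2
(- denotes ∞ / unreachable)

3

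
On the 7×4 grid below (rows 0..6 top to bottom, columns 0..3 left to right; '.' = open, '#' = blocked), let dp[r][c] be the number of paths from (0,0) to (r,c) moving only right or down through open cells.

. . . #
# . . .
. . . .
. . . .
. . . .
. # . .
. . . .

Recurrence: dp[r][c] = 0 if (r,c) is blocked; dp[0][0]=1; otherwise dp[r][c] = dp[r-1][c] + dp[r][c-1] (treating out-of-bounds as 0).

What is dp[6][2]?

r\c   0   1   2   3
  0   1   1   1   0
  1   0   1   2   2
  2   0   1   3   5
  3   0   1   4   9
  4   0   1   5  14
  5   0   0   5  19
  6   0   0   5  24

5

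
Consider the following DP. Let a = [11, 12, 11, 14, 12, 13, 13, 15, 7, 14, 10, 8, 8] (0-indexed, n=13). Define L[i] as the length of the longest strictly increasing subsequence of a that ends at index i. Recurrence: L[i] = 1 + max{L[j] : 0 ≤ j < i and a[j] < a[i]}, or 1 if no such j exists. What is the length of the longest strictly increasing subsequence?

   i    0    1    2    3    4    5    6    7    8    9   10   11   12
a[i]   11   12   11   14   12   13   13   15    7   14   10    8    8
L[i]    1    2    1    3    2    3    3    4    1    4    2    2    2

4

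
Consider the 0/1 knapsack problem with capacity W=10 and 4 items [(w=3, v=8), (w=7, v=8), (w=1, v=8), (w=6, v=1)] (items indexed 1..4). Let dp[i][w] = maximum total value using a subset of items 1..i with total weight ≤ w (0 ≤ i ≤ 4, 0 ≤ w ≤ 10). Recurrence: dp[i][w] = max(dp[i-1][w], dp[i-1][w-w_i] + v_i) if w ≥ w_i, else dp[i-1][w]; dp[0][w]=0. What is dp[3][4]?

16

i\w   0   1   2   3   4   5   6   7   8   9  10
  0   0   0   0   0   0   0   0   0   0   0   0
  1   0   0   0   8   8   8   8   8   8   8   8
  2   0   0   0   8   8   8   8   8   8   8  16
  3   0   8   8   8  16  16  16  16  16  16  16
  4   0   8   8   8  16  16  16  16  16  16  17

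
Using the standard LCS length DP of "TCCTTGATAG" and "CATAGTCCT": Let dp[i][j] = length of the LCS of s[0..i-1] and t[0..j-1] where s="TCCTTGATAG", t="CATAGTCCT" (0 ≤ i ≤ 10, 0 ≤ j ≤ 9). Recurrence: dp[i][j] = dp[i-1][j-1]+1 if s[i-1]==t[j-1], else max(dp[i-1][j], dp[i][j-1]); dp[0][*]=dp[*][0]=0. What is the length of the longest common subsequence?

   ''  C  A  T  A  G  T  C  C  T
''  0  0  0  0  0  0  0  0  0  0
 T  0  0  0  1  1  1  1  1  1  1
 C  0  1  1  1  1  1  1  2  2  2
 C  0  1  1  1  1  1  1  2  3  3
 T  0  1  1  2  2  2  2  2  3  4
 T  0  1  1  2  2  2  3  3  3  4
 G  0  1  1  2  2  3  3  3  3  4
 A  0  1  2  2  3  3  3  3  3  4
 T  0  1  2  3  3  3  4  4  4  4
 A  0  1  2  3  4  4  4  4  4  4
 G  0  1  2  3  4  5  5  5  5  5

5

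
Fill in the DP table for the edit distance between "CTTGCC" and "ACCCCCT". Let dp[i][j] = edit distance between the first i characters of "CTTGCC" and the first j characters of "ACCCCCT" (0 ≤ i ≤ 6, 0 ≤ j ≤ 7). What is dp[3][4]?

3

   ''  A  C  C  C  C  C  T
''  0  1  2  3  4  5  6  7
 C  1  1  1  2  3  4  5  6
 T  2  2  2  2  3  4  5  5
 T  3  3  3  3  3  4  5  5
 G  4  4  4  4  4  4  5  6
 C  5  5  4  4  4  4  4  5
 C  6  6  5  4  4  4  4  5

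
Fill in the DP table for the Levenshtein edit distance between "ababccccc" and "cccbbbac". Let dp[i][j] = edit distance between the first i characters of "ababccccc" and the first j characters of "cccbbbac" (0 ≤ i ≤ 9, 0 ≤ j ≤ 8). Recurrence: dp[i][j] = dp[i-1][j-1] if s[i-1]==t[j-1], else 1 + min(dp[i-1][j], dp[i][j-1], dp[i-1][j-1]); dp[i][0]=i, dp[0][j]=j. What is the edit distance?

   ''  c  c  c  b  b  b  a  c
''  0  1  2  3  4  5  6  7  8
 a  1  1  2  3  4  5  6  6  7
 b  2  2  2  3  3  4  5  6  7
 a  3  3  3  3  4  4  5  5  6
 b  4  4  4  4  3  4  4  5  6
 c  5  4  4  4  4  4  5  5  5
 c  6  5  4  4  5  5  5  6  5
 c  7  6  5  4  5  6  6  6  6
 c  8  7  6  5  5  6  7  7  6
 c  9  8  7  6  6  6  7  8  7

7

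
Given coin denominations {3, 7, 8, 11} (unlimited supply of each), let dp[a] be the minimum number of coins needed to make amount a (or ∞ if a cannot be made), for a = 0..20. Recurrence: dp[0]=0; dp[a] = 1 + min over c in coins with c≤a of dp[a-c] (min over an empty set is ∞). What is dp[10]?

 a  0  1  2  3  4  5  6  7  8  9 10 11 12 13 14 15 16 17 18 19 20
dp  0  -  -  1  -  -  2  1  1  3  2  1  4  3  2  2  2  3  2  2  4
(- denotes ∞ / unreachable)

2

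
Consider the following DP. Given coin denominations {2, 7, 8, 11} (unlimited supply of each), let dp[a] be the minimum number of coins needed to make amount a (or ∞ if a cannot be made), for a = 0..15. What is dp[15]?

2

 a  0  1  2  3  4  5  6  7  8  9 10 11 12 13 14 15
dp  0  -  1  -  2  -  3  1  1  2  2  1  3  2  2  2
(- denotes ∞ / unreachable)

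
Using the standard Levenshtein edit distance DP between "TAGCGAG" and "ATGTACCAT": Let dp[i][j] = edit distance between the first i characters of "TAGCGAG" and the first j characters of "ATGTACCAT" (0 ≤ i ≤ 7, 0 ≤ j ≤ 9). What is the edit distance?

6

   ''  A  T  G  T  A  C  C  A  T
''  0  1  2  3  4  5  6  7  8  9
 T  1  1  1  2  3  4  5  6  7  8
 A  2  1  2  2  3  3  4  5  6  7
 G  3  2  2  2  3  4  4  5  6  7
 C  4  3  3  3  3  4  4  4  5  6
 G  5  4  4  3  4  4  5  5  5  6
 A  6  5  5  4  4  4  5  6  5  6
 G  7  6  6  5  5  5  5  6  6  6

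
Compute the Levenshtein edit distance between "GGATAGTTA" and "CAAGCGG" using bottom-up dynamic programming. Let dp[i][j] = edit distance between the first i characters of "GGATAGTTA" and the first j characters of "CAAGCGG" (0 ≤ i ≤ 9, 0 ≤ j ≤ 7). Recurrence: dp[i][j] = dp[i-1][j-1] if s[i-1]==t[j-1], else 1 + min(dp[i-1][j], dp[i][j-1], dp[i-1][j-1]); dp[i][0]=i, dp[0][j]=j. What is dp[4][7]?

   ''  C  A  A  G  C  G  G
''  0  1  2  3  4  5  6  7
 G  1  1  2  3  3  4  5  6
 G  2  2  2  3  3  4  4  5
 A  3  3  2  2  3  4  5  5
 T  4  4  3  3  3  4  5  6
 A  5  5  4  3  4  4  5  6
 G  6  6  5  4  3  4  4  5
 T  7  7  6  5  4  4  5  5
 T  8  8  7  6  5  5  5  6
 A  9  9  8  7  6  6  6  6

6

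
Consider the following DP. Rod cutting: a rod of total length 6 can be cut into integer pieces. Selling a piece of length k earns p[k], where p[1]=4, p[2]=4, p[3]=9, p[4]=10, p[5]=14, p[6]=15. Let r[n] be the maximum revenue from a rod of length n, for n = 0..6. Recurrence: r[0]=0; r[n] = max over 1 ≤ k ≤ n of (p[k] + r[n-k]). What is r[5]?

20

   n    0    1    2    3    4    5    6
r[n]    0    4    8   12   16   20   24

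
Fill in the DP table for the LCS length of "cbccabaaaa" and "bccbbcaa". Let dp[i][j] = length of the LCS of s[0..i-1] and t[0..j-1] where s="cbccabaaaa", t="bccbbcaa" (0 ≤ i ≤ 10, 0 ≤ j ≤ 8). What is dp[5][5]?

3

   ''  b  c  c  b  b  c  a  a
''  0  0  0  0  0  0  0  0  0
 c  0  0  1  1  1  1  1  1  1
 b  0  1  1  1  2  2  2  2  2
 c  0  1  2  2  2  2  3  3  3
 c  0  1  2  3  3  3  3  3  3
 a  0  1  2  3  3  3  3  4  4
 b  0  1  2  3  4  4  4  4  4
 a  0  1  2  3  4  4  4  5  5
 a  0  1  2  3  4  4  4  5  6
 a  0  1  2  3  4  4  4  5  6
 a  0  1  2  3  4  4  4  5  6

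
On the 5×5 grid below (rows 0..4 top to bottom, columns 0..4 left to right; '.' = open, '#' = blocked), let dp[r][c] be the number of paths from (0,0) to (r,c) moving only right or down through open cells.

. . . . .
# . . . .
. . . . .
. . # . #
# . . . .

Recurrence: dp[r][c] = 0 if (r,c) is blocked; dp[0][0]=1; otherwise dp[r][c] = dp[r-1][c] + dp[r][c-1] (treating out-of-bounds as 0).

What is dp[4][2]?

1

r\c   0   1   2   3   4
  0   1   1   1   1   1
  1   0   1   2   3   4
  2   0   1   3   6  10
  3   0   1   0   6   0
  4   0   1   1   7   7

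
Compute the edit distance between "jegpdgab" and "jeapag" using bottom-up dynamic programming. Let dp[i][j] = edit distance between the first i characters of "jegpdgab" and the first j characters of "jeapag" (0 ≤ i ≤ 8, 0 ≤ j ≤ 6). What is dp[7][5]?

   ''  j  e  a  p  a  g
''  0  1  2  3  4  5  6
 j  1  0  1  2  3  4  5
 e  2  1  0  1  2  3  4
 g  3  2  1  1  2  3  3
 p  4  3  2  2  1  2  3
 d  5  4  3  3  2  2  3
 g  6  5  4  4  3  3  2
 a  7  6  5  4  4  3  3
 b  8  7  6  5  5  4  4

3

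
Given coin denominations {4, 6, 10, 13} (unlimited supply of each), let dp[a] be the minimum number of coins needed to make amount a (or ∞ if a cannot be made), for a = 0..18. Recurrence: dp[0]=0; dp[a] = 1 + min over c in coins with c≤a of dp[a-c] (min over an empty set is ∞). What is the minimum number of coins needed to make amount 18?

 a  0  1  2  3  4  5  6  7  8  9 10 11 12 13 14 15 16 17 18
dp  0  -  -  -  1  -  1  -  2  -  1  -  2  1  2  -  2  2  3
(- denotes ∞ / unreachable)

3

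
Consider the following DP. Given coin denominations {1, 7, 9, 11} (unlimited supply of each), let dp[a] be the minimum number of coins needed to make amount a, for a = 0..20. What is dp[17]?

3

 a  0  1  2  3  4  5  6  7  8  9 10 11 12 13 14 15 16 17 18 19 20
dp  0  1  2  3  4  5  6  1  2  1  2  1  2  3  2  3  2  3  2  3  2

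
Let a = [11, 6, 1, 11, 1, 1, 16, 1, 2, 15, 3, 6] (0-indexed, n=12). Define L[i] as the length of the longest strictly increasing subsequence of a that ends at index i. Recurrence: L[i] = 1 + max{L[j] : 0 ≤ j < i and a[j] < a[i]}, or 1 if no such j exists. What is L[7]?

1

   i    0    1    2    3    4    5    6    7    8    9   10   11
a[i]   11    6    1   11    1    1   16    1    2   15    3    6
L[i]    1    1    1    2    1    1    3    1    2    3    3    4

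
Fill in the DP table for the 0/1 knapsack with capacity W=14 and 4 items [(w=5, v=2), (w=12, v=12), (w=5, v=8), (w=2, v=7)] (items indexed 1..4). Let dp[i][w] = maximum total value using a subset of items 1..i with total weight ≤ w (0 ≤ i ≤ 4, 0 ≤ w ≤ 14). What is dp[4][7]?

i\w   0   1   2   3   4   5   6   7   8   9  10  11  12  13  14
  0   0   0   0   0   0   0   0   0   0   0   0   0   0   0   0
  1   0   0   0   0   0   2   2   2   2   2   2   2   2   2   2
  2   0   0   0   0   0   2   2   2   2   2   2   2  12  12  12
  3   0   0   0   0   0   8   8   8   8   8  10  10  12  12  12
  4   0   0   7   7   7   8   8  15  15  15  15  15  17  17  19

15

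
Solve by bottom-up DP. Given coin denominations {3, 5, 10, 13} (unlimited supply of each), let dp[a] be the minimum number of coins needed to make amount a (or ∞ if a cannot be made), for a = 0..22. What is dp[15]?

2

 a  0  1  2  3  4  5  6  7  8  9 10 11 12 13 14 15 16 17 18 19 20 21 22
dp  0  -  -  1  -  1  2  -  2  3  1  3  4  1  4  2  2  5  2  3  2  3  4
(- denotes ∞ / unreachable)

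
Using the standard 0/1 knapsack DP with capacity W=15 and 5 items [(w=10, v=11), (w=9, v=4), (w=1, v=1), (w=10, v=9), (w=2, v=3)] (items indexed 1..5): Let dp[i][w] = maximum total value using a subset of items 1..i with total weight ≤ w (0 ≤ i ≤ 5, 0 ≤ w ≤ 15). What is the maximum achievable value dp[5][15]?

i\w   0   1   2   3   4   5   6   7   8   9  10  11  12  13  14  15
  0   0   0   0   0   0   0   0   0   0   0   0   0   0   0   0   0
  1   0   0   0   0   0   0   0   0   0   0  11  11  11  11  11  11
  2   0   0   0   0   0   0   0   0   0   4  11  11  11  11  11  11
  3   0   1   1   1   1   1   1   1   1   4  11  12  12  12  12  12
  4   0   1   1   1   1   1   1   1   1   4  11  12  12  12  12  12
  5   0   1   3   4   4   4   4   4   4   4  11  12  14  15  15  15

15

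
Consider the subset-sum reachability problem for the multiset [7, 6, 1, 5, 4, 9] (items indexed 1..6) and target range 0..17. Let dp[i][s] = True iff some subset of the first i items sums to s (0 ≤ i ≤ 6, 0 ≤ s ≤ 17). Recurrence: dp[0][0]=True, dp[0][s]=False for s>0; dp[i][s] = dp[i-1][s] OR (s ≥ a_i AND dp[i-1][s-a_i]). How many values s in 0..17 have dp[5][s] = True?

16

i\s   0   1   2   3   4   5   6   7   8   9  10  11  12  13  14  15  16  17
  0   T   F   F   F   F   F   F   F   F   F   F   F   F   F   F   F   F   F
  1   T   F   F   F   F   F   F   T   F   F   F   F   F   F   F   F   F   F
  2   T   F   F   F   F   F   T   T   F   F   F   F   F   T   F   F   F   F
  3   T   T   F   F   F   F   T   T   T   F   F   F   F   T   T   F   F   F
  4   T   T   F   F   F   T   T   T   T   F   F   T   T   T   T   F   F   F
  5   T   T   F   F   T   T   T   T   T   T   T   T   T   T   T   T   T   T
  6   T   T   F   F   T   T   T   T   T   T   T   T   T   T   T   T   T   T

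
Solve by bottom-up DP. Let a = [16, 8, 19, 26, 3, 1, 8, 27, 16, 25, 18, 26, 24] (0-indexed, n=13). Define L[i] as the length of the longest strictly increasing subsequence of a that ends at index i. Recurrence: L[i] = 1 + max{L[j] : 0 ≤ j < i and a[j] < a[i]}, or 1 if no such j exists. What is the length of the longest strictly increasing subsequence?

5

   i    0    1    2    3    4    5    6    7    8    9   10   11   12
a[i]   16    8   19   26    3    1    8   27   16   25   18   26   24
L[i]    1    1    2    3    1    1    2    4    3    4    4    5    5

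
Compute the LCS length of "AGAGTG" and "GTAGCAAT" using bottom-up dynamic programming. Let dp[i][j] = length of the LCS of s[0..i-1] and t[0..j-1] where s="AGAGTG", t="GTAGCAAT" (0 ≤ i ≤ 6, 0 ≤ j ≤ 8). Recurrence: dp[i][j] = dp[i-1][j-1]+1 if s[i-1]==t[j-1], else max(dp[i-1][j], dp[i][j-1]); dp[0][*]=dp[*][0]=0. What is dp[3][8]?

3

   ''  G  T  A  G  C  A  A  T
''  0  0  0  0  0  0  0  0  0
 A  0  0  0  1  1  1  1  1  1
 G  0  1  1  1  2  2  2  2  2
 A  0  1  1  2  2  2  3  3  3
 G  0  1  1  2  3  3  3  3  3
 T  0  1  2  2  3  3  3  3  4
 G  0  1  2  2  3  3  3  3  4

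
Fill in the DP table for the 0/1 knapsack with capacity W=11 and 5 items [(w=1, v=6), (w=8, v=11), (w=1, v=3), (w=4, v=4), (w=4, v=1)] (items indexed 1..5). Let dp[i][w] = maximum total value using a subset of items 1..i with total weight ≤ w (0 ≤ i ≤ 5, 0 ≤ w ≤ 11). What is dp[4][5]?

10

i\w   0   1   2   3   4   5   6   7   8   9  10  11
  0   0   0   0   0   0   0   0   0   0   0   0   0
  1   0   6   6   6   6   6   6   6   6   6   6   6
  2   0   6   6   6   6   6   6   6  11  17  17  17
  3   0   6   9   9   9   9   9   9  11  17  20  20
  4   0   6   9   9   9  10  13  13  13  17  20  20
  5   0   6   9   9   9  10  13  13  13  17  20  20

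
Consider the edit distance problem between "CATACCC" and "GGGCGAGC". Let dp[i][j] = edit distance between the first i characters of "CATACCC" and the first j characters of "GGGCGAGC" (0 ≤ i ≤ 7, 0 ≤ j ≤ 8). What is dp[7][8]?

   ''  G  G  G  C  G  A  G  C
''  0  1  2  3  4  5  6  7  8
 C  1  1  2  3  3  4  5  6  7
 A  2  2  2  3  4  4  4  5  6
 T  3  3  3  3  4  5  5  5  6
 A  4  4  4  4  4  5  5  6  6
 C  5  5  5  5  4  5  6  6  6
 C  6  6  6  6  5  5  6  7  6
 C  7  7  7  7  6  6  6  7  7

7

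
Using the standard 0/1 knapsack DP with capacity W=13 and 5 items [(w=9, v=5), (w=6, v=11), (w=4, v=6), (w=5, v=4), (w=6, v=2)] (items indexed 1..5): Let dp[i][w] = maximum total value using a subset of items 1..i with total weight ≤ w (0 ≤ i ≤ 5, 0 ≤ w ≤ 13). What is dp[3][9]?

i\w   0   1   2   3   4   5   6   7   8   9  10  11  12  13
  0   0   0   0   0   0   0   0   0   0   0   0   0   0   0
  1   0   0   0   0   0   0   0   0   0   5   5   5   5   5
  2   0   0   0   0   0   0  11  11  11  11  11  11  11  11
  3   0   0   0   0   6   6  11  11  11  11  17  17  17  17
  4   0   0   0   0   6   6  11  11  11  11  17  17  17  17
  5   0   0   0   0   6   6  11  11  11  11  17  17  17  17

11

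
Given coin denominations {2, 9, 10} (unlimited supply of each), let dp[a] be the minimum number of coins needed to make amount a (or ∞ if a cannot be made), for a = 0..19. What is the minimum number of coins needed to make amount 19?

2

 a  0  1  2  3  4  5  6  7  8  9 10 11 12 13 14 15 16 17 18 19
dp  0  -  1  -  2  -  3  -  4  1  1  2  2  3  3  4  4  5  2  2
(- denotes ∞ / unreachable)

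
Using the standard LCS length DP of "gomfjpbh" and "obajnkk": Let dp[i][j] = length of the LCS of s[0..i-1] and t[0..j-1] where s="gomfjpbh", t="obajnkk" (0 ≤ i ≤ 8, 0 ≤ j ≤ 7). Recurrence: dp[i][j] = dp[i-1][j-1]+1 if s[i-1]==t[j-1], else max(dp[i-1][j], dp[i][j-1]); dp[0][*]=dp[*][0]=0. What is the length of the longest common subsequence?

2

   ''  o  b  a  j  n  k  k
''  0  0  0  0  0  0  0  0
 g  0  0  0  0  0  0  0  0
 o  0  1  1  1  1  1  1  1
 m  0  1  1  1  1  1  1  1
 f  0  1  1  1  1  1  1  1
 j  0  1  1  1  2  2  2  2
 p  0  1  1  1  2  2  2  2
 b  0  1  2  2  2  2  2  2
 h  0  1  2  2  2  2  2  2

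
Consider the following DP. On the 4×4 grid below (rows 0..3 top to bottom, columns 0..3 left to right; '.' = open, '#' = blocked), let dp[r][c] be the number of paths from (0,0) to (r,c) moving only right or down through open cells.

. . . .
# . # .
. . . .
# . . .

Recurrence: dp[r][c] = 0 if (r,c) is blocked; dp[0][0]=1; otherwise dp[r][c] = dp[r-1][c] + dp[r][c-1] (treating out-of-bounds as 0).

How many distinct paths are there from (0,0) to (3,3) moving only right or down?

r\c   0   1   2   3
  0   1   1   1   1
  1   0   1   0   1
  2   0   1   1   2
  3   0   1   2   4

4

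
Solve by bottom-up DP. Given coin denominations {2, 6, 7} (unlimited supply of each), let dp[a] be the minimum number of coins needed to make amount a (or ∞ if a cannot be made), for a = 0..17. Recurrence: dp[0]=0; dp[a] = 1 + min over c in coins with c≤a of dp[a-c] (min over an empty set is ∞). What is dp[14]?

2

 a  0  1  2  3  4  5  6  7  8  9 10 11 12 13 14 15 16 17
dp  0  -  1  -  2  -  1  1  2  2  3  3  2  2  2  3  3  4
(- denotes ∞ / unreachable)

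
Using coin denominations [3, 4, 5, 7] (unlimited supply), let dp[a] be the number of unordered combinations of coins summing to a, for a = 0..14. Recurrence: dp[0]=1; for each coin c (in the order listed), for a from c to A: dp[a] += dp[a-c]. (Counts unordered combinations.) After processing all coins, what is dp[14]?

after  coin     0     1     2     3     4     5     6     7     8     9    10    11    12    13    14
          3     1     0     0     1     0     0     1     0     0     1     0     0     1     0     0
          4     1     0     0     1     1     0     1     1     1     1     1     1     2     1     1
          5     1     0     0     1     1     1     1     1     2     2     2     2     3     3     3
          7     1     0     0     1     1     1     1     2     2     2     3     3     4     4     5

5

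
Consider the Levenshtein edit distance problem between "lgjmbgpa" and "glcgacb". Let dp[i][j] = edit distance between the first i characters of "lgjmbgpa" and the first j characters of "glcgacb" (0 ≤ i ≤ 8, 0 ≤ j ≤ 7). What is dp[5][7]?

   ''  g  l  c  g  a  c  b
''  0  1  2  3  4  5  6  7
 l  1  1  1  2  3  4  5  6
 g  2  1  2  2  2  3  4  5
 j  3  2  2  3  3  3  4  5
 m  4  3  3  3  4  4  4  5
 b  5  4  4  4  4  5  5  4
 g  6  5  5  5  4  5  6  5
 p  7  6  6  6  5  5  6  6
 a  8  7  7  7  6  5  6  7

4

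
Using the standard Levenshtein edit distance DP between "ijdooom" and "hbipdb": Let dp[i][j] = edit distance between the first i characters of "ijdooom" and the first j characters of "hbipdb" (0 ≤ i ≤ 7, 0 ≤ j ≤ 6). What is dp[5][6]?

5

   ''  h  b  i  p  d  b
''  0  1  2  3  4  5  6
 i  1  1  2  2  3  4  5
 j  2  2  2  3  3  4  5
 d  3  3  3  3  4  3  4
 o  4  4  4  4  4  4  4
 o  5  5  5  5  5  5  5
 o  6  6  6  6  6  6  6
 m  7  7  7  7  7  7  7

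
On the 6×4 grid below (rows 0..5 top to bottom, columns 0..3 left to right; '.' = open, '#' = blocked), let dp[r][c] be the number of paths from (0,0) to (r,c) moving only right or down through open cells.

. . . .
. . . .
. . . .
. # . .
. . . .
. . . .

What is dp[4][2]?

r\c   0   1   2   3
  0   1   1   1   1
  1   1   2   3   4
  2   1   3   6  10
  3   1   0   6  16
  4   1   1   7  23
  5   1   2   9  32

7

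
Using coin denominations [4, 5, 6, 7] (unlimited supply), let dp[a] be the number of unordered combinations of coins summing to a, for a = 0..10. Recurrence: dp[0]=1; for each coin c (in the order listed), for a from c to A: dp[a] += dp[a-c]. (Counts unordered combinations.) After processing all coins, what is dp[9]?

after  coin     0     1     2     3     4     5     6     7     8     9    10
          4     1     0     0     0     1     0     0     0     1     0     0
          5     1     0     0     0     1     1     0     0     1     1     1
          6     1     0     0     0     1     1     1     0     1     1     2
          7     1     0     0     0     1     1     1     1     1     1     2

1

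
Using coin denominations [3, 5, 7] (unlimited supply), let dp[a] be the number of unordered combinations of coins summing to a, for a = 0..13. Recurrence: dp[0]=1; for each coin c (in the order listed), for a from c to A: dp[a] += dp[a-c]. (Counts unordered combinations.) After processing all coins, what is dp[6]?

1

after  coin     0     1     2     3     4     5     6     7     8     9    10    11    12    13
          3     1     0     0     1     0     0     1     0     0     1     0     0     1     0
          5     1     0     0     1     0     1     1     0     1     1     1     1     1     1
          7     1     0     0     1     0     1     1     1     1     1     2     1     2     2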